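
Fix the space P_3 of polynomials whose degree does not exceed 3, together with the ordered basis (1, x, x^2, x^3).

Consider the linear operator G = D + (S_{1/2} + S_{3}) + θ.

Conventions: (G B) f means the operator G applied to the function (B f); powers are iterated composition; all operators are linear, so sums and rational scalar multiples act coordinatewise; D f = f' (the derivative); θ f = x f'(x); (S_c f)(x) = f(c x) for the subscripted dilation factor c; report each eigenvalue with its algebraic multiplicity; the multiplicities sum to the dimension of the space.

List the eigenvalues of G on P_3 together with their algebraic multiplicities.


λ = 2 (multiplicity 1), λ = 9/2 (multiplicity 1), λ = 45/4 (multiplicity 1), λ = 241/8 (multiplicity 1)

image of 1: 2
image of x: (9/2)x + 1
image of x^2: (45/4)x^2 + 2x
image of x^3: (241/8)x^3 + 3x^2
the matrix is upper triangular; its diagonal is (2, 9/2, 45/4, 241/8)
for a triangular matrix the eigenvalues are the diagonal entries, with algebraic multiplicity their repetition count


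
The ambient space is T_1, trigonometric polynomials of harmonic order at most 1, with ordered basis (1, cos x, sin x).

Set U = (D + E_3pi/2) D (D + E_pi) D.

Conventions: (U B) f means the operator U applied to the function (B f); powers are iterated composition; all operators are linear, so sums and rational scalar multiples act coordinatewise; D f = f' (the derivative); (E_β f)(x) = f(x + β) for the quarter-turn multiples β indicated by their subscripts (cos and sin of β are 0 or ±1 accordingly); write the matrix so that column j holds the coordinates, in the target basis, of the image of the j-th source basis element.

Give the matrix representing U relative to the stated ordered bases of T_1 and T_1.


image of 1: 0
image of cos x: 0
image of sin x: 0
each image's coordinates form column j of the matrix

the matrix is [[0, 0, 0]; [0, 0, 0]; [0, 0, 0]] (rows listed top to bottom)


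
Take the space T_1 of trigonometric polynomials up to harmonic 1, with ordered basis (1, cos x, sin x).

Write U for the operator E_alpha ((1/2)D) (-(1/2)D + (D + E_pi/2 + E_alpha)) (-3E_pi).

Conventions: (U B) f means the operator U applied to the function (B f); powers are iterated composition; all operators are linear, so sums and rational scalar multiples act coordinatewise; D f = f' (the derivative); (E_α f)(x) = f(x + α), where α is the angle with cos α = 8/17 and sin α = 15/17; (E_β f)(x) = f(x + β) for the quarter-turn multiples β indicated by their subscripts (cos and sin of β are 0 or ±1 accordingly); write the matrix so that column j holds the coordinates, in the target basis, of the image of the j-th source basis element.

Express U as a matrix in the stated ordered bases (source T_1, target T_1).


the matrix is [[0, 0, 0]; [0, -666/289, -3261/1156]; [0, 3261/1156, -666/289]] (rows listed top to bottom)

image of 1: 0
image of cos x: -(666/289)cos x + (3261/1156)sin x
image of sin x: -(3261/1156)cos x - (666/289)sin x
each image's coordinates form column j of the matrix


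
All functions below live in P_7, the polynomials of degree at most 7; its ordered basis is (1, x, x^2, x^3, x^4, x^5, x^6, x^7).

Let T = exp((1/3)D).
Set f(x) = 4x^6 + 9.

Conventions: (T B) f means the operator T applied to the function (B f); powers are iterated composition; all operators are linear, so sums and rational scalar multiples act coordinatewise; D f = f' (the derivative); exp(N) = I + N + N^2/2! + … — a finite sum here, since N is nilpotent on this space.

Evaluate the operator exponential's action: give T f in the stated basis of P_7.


order-1 term: 8x^5
order-2 term: (20/3)x^4
order-3 term: (80/27)x^3
order-4 term: (20/27)x^2
order-5 term: (8/81)x
order-6 term: 4/729
the series for exp((1/3)D) f terminates at order 6
exp((1/3)D) f = 4x^6 + 8x^5 + (20/3)x^4 + (80/27)x^3 + (20/27)x^2 + (8/81)x + 6565/729

the result is g(x) = 4x^6 + 8x^5 + (20/3)x^4 + (80/27)x^3 + (20/27)x^2 + (8/81)x + 6565/729


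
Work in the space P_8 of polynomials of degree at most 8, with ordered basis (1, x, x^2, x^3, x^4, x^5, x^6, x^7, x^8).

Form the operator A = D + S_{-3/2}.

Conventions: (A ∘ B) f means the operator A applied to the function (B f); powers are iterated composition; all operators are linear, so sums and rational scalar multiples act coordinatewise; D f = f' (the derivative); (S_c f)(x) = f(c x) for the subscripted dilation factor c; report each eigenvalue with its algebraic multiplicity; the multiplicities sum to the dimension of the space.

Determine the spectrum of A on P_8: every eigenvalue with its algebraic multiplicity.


image of 1: 1
image of x: -(3/2)x + 1
image of x^2: (9/4)x^2 + 2x
image of x^3: -(27/8)x^3 + 3x^2
image of x^4: (81/16)x^4 + 4x^3
image of x^5: -(243/32)x^5 + 5x^4
image of x^6: (729/64)x^6 + 6x^5
image of x^7: -(2187/128)x^7 + 7x^6
image of x^8: (6561/256)x^8 + 8x^7
the matrix is upper triangular; its diagonal is (1, -3/2, 9/4, -27/8, 81/16, -243/32, 729/64, -2187/128, 6561/256)
for a triangular matrix the eigenvalues are the diagonal entries, with algebraic multiplicity their repetition count

λ = -2187/128 (multiplicity 1), λ = -243/32 (multiplicity 1), λ = -27/8 (multiplicity 1), λ = -3/2 (multiplicity 1), λ = 1 (multiplicity 1), λ = 9/4 (multiplicity 1), λ = 81/16 (multiplicity 1), λ = 729/64 (multiplicity 1), λ = 6561/256 (multiplicity 1)


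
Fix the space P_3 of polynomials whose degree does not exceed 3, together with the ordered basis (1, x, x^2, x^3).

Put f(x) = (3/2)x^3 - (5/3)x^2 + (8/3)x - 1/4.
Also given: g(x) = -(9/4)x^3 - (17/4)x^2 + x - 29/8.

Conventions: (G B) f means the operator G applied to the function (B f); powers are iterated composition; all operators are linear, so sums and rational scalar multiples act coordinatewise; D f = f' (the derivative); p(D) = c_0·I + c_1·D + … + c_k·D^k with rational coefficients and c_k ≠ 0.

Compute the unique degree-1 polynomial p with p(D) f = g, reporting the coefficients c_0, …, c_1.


D^0 f = (3/2)x^3 - (5/3)x^2 + (8/3)x - 1/4
D^1 f = (9/2)x^2 - (10/3)x + 8/3
matching coefficients of g against c_0 f + c_1 Df + … from the top degree down determines the c_i
solution: c_0 = -3/2, c_1 = -3/2

p(D) = -(3/2)·I − (3/2)·D, i.e. c_0 = -3/2, c_1 = -3/2


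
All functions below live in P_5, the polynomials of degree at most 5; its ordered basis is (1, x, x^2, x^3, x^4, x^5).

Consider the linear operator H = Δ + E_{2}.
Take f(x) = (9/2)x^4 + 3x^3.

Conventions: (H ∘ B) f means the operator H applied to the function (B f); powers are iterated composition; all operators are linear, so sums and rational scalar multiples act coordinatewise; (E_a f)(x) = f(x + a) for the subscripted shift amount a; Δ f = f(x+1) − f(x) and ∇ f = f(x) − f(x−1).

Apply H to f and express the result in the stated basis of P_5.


Δ f = 18x^3 + 36x^2 + 27x + 15/2
E_{2} f = (9/2)x^4 + 39x^3 + 126x^2 + 180x + 96
(Δ + E_{2}) f = (9/2)x^4 + 57x^3 + 162x^2 + 207x + 207/2

the result is g(x) = (9/2)x^4 + 57x^3 + 162x^2 + 207x + 207/2


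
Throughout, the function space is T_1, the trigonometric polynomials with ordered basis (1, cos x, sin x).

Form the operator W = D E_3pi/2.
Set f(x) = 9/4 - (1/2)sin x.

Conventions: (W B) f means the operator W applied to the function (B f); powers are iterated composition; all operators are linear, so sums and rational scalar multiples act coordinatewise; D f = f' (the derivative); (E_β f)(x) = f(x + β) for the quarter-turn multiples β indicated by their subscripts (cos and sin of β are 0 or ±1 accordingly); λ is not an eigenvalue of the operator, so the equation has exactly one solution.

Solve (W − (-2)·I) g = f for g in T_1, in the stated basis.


the result is g(x) = 9/8 - (1/6)sin x

write g with unknown coordinates in the stated basis and equate coefficients in (W − (-2)·I) g = f
solving from the highest basis element down gives g = 9/8 - (1/6)sin x
check: W g = -(1/6)sin x
so W g − (-2)·g = 9/4 - (1/2)sin x = f ✓


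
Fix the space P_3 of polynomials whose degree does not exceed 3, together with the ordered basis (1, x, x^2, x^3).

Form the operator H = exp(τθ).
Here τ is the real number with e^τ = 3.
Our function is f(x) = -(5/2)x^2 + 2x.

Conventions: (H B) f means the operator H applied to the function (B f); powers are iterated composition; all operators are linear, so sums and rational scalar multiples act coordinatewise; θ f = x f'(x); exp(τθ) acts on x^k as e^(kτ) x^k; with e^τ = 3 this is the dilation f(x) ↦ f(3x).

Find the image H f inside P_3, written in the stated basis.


g(x) = -(45/2)x^2 + 6x

exp(τθ) x^k = e^(kτ) x^k; with e^τ = 3 this sends x^k to 3^k x^k
x ↦ 3 x
x^2 ↦ 9 x^2
applying this coordinatewise to f: exp(τθ) f = -(45/2)x^2 + 6x


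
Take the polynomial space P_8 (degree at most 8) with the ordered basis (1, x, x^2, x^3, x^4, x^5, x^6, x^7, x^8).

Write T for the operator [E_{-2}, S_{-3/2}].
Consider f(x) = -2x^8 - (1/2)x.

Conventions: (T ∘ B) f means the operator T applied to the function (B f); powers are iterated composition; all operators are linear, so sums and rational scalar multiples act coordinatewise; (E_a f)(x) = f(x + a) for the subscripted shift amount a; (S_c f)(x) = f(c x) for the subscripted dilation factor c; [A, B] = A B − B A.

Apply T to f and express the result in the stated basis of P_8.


S_{-3/2} f = -(6561/128)x^8 + (3/4)x
E_{-2} S_{-3/2} f = -(6561/128)x^8 + (6561/8)x^7 - (45927/8)x^6 + (45927/2)x^5 - (229635/4)x^4 + 91854x^3 - 91854x^2 + (209955/4)x - 26247/2
E_{-2} f = -2x^8 + 32x^7 - 224x^6 + 896x^5 - 2240x^4 + 3584x^3 - 3584x^2 + (4095/2)x - 511
S_{-3/2} E_{-2} f = -(6561/128)x^8 - (2187/4)x^7 - (5103/2)x^6 - 6804x^5 - 11340x^4 - 12096x^3 - 8064x^2 - (12285/4)x - 511
[E_{-2}, S_{-3/2}] f = (10935/8)x^7 - (25515/8)x^6 + (59535/2)x^5 - (184275/4)x^4 + 103950x^3 - 83790x^2 + 55560x - 25225/2

g(x) = (10935/8)x^7 - (25515/8)x^6 + (59535/2)x^5 - (184275/4)x^4 + 103950x^3 - 83790x^2 + 55560x - 25225/2


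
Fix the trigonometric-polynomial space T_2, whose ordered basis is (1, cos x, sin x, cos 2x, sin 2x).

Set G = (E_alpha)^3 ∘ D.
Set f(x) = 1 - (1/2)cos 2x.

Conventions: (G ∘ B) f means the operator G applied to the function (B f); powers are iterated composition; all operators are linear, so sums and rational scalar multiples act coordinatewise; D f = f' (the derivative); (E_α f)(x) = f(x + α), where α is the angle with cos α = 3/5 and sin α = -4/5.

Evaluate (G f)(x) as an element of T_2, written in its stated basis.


D f = sin 2x
E_alpha D f = -(24/25)cos 2x - (7/25)sin 2x
E_alpha E_alpha D f = (336/625)cos 2x - (527/625)sin 2x
E_alpha E_alpha E_alpha D f = (10296/15625)cos 2x + (11753/15625)sin 2x

the image equals g(x) = (10296/15625)cos 2x + (11753/15625)sin 2x


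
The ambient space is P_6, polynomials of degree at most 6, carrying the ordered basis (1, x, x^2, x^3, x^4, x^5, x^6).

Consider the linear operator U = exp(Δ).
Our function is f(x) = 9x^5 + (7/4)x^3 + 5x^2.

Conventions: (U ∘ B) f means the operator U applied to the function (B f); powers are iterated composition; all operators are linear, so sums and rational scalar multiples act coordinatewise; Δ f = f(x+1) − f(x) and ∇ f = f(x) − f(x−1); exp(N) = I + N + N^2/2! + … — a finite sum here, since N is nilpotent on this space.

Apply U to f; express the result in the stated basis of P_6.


order-1 term: 45x^4 + 90x^3 + (381/4)x^2 + (241/4)x + 63/4
order-2 term: 90x^3 + 270x^2 + (1281/4)x + 581/4
order-3 term: 90x^2 + 270x + 907/4
order-4 term: 45x + 90
order-5 term: 9
the series for exp(Δ) f terminates at order 5
exp(Δ) f = 9x^5 + 45x^4 + (727/4)x^3 + (1841/4)x^2 + (1391/2)x + 1947/4

the result is g(x) = 9x^5 + 45x^4 + (727/4)x^3 + (1841/4)x^2 + (1391/2)x + 1947/4


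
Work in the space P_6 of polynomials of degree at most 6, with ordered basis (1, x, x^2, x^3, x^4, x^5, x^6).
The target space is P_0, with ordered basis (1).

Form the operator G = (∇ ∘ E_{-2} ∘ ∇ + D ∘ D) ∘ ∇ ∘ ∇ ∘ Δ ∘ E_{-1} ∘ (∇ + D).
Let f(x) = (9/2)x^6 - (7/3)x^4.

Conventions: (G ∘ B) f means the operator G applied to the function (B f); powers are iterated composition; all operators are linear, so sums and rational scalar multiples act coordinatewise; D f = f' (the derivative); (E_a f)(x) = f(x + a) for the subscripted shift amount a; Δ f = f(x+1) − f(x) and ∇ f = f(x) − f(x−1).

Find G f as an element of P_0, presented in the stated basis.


∇ f = 27x^5 - (135/2)x^4 + (242/3)x^3 - (107/2)x^2 + (53/3)x - 13/6
D f = 27x^5 - (28/3)x^3
(∇ + D) f = 54x^5 - (135/2)x^4 + (214/3)x^3 - (107/2)x^2 + (53/3)x - 13/6
E_{-1} (∇ + D) f = 54x^5 - (675/2)x^4 + (2644/3)x^3 - (2425/2)x^2 + (2636/3)x - 1597/6
Δ E_{-1} (∇ + D) f = 270x^4 - 810x^3 + 1159x^2 - 861x + 264
∇ Δ E_{-1} (∇ + D) f = 1080x^3 - 4050x^2 + 5828x - 3100
∇ ∇ Δ E_{-1} (∇ + D) f = 3240x^2 - 11340x + 10958
∇ (∇ ∘ ∇ ∘ Δ ∘ E_{-1}) (∇ + D) f = 6480x - 14580
E_{-2} ∇ (∇ ∘ ∇ ∘ Δ ∘ E_{-1}) (∇ + D) f = 6480x - 27540
∇ E_{-2} ∇ (∇ ∘ ∇ ∘ Δ ∘ E_{-1}) (∇ + D) f = 6480
D (∇ ∘ ∇ ∘ Δ ∘ E_{-1}) (∇ + D) f = 6480x - 11340
D D (∇ ∘ ∇ ∘ Δ ∘ E_{-1}) (∇ + D) f = 6480
(∇ ∘ E_{-2} ∘ ∇ + D ∘ D) (∇ ∘ ∇ ∘ Δ ∘ E_{-1}) (∇ + D) f = 12960

g(x) = 12960


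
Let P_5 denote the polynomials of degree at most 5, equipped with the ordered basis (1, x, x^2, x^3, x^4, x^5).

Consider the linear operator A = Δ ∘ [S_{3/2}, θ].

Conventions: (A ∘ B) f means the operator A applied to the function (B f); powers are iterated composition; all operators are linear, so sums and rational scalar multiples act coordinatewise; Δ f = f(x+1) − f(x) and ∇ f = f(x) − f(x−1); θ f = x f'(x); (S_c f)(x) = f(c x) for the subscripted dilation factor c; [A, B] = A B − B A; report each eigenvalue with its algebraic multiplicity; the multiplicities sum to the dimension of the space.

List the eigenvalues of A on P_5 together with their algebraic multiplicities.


image of 1: 0
image of x: 0
image of x^2: 0
image of x^3: 0
image of x^4: 0
image of x^5: 0
the matrix is upper triangular; its diagonal is (0, 0, 0, 0, 0, 0)
for a triangular matrix the eigenvalues are the diagonal entries, with algebraic multiplicity their repetition count

λ = 0 (multiplicity 6)


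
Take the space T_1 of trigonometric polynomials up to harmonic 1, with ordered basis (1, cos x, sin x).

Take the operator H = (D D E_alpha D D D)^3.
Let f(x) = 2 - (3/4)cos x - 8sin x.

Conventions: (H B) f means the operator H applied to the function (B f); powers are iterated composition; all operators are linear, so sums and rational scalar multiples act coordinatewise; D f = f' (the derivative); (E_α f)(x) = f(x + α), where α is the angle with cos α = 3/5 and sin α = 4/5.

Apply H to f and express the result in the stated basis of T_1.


D f = -8cos x + (3/4)sin x
D D f = (3/4)cos x + 8sin x
D D D f = 8cos x - (3/4)sin x
E_alpha D D D f = (21/5)cos x - (137/20)sin x
D (E_alpha D D) D f = -(137/20)cos x - (21/5)sin x
D D (E_alpha D D) D f = -(21/5)cos x + (137/20)sin x
D (D D E_alpha D D D) f = (137/20)cos x + (21/5)sin x
D D (D D E_alpha D D D) f = (21/5)cos x - (137/20)sin x
D D D (D D E_alpha D D D) f = -(137/20)cos x - (21/5)sin x
E_alpha D D D (D D E_alpha D D D) f = -(747/100)cos x + (74/25)sin x
D (E_alpha D D) D (D D E_alpha D D D) f = (74/25)cos x + (747/100)sin x
D D (E_alpha D D) D (D D E_alpha D D D) f = (747/100)cos x - (74/25)sin x
D (D D E_alpha D D D) (D D E_alpha D D D) f = -(74/25)cos x - (747/100)sin x
D D (D D E_alpha D D D) (D D E_alpha D D D) f = -(747/100)cos x + (74/25)sin x
D D D (D D E_alpha D D D) (D D E_alpha D D D) f = (74/25)cos x + (747/100)sin x
E_alpha D D D (D D E_alpha D D D) (D D E_alpha D D D) f = (969/125)cos x + (1057/500)sin x
D (E_alpha D D) D (D D E_alpha D D D) (D D E_alpha D D D) f = (1057/500)cos x - (969/125)sin x
D D (E_alpha D D) D (D D E_alpha D D D) (D D E_alpha D D D) f = -(969/125)cos x - (1057/500)sin x

g(x) = -(969/125)cos x - (1057/500)sin x


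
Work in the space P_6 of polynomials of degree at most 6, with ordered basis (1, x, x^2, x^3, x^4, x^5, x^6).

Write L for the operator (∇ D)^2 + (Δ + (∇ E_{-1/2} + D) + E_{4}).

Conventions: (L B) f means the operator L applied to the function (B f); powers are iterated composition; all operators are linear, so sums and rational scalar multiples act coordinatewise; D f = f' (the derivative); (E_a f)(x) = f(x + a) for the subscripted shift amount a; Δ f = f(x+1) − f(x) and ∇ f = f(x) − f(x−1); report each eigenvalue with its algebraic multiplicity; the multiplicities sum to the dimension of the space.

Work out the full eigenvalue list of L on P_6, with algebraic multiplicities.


image of 1: 1
image of x: x + 7
image of x^2: x^2 + 14x + 15
image of x^3: x^3 + 21x^2 + 45x + 273/4
image of x^4: x^4 + 28x^3 + 90x^2 + 273x + 276
image of x^5: x^5 + 35x^4 + 150x^3 + (1365/2)x^2 + 1380x + 14601/16
image of x^6: x^6 + 42x^5 + 225x^4 + 1365x^3 + 4140x^2 + (43803/8)x + 36045/8
the matrix is upper triangular; its diagonal is (1, 1, 1, 1, 1, 1, 1)
for a triangular matrix the eigenvalues are the diagonal entries, with algebraic multiplicity their repetition count

λ = 1 (multiplicity 7)


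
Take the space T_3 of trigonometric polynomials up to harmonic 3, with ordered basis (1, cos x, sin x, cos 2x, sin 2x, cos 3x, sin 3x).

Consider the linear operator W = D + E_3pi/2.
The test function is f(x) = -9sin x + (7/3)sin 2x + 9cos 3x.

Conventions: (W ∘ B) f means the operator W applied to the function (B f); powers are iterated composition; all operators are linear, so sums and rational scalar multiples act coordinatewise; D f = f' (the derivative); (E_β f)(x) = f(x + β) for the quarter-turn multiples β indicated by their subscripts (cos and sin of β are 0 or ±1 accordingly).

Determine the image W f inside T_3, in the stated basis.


D f = -9cos x + (14/3)cos 2x - 27sin 3x
E_3pi/2 f = 9cos x - (7/3)sin 2x - 9sin 3x
(D + E_3pi/2) f = (14/3)cos 2x - (7/3)sin 2x - 36sin 3x

the result is g(x) = (14/3)cos 2x - (7/3)sin 2x - 36sin 3x


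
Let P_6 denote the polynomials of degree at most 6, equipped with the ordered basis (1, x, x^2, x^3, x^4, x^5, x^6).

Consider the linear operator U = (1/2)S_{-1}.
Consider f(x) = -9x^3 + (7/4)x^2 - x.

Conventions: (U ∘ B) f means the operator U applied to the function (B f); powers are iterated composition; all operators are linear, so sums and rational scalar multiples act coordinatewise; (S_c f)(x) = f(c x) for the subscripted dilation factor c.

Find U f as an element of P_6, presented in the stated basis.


S_{-1} f = 9x^3 + (7/4)x^2 + x
((1/2)S_{-1}) f = (9/2)x^3 + (7/8)x^2 + (1/2)x

g(x) = (9/2)x^3 + (7/8)x^2 + (1/2)x


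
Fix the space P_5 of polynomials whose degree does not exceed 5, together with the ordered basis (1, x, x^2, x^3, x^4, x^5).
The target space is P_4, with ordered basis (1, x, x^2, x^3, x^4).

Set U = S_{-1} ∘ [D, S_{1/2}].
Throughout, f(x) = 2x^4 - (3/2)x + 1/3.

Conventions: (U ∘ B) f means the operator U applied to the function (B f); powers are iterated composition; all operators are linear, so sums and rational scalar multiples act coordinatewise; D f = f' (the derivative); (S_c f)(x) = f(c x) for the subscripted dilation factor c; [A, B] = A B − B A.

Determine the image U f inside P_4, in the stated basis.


S_{1/2} f = (1/8)x^4 - (3/4)x + 1/3
D S_{1/2} f = (1/2)x^3 - 3/4
D f = 8x^3 - 3/2
S_{1/2} D f = x^3 - 3/2
[D, S_{1/2}] f = -(1/2)x^3 + 3/4
S_{-1} [D, S_{1/2}] f = (1/2)x^3 + 3/4

the image equals g(x) = (1/2)x^3 + 3/4


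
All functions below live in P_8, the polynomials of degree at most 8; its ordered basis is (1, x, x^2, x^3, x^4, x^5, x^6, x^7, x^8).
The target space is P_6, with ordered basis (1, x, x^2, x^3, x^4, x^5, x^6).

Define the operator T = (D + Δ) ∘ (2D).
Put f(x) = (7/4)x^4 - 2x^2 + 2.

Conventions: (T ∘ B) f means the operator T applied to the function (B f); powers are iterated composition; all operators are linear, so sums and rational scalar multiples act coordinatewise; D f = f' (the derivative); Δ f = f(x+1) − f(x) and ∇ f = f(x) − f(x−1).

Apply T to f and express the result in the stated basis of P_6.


g(x) = 84x^2 + 42x - 2

D f = 7x^3 - 4x
(2D) f = 14x^3 - 8x
D (2D) f = 42x^2 - 8
Δ (2D) f = 42x^2 + 42x + 6
(D + Δ) (2D) f = 84x^2 + 42x - 2


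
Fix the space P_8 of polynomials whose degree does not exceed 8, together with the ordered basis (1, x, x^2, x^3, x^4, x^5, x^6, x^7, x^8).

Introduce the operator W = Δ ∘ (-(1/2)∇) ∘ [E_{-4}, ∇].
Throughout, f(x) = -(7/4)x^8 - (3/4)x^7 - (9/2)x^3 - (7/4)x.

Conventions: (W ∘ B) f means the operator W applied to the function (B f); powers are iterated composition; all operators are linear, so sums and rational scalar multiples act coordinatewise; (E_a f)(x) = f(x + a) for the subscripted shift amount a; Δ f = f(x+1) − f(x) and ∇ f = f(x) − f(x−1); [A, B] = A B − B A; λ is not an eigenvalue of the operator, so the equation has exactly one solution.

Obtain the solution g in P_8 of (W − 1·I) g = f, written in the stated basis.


the result is g(x) = (7/4)x^8 + (3/4)x^7 + (9/2)x^3 + (7/4)x

write g with unknown coordinates in the stated basis and equate coefficients in (W − 1·I) g = f
solving from the highest basis element down gives g = (7/4)x^8 + (3/4)x^7 + (9/2)x^3 + (7/4)x
check: W g = 0
so W g − 1·g = -(7/4)x^8 - (3/4)x^7 - (9/2)x^3 - (7/4)x = f ✓


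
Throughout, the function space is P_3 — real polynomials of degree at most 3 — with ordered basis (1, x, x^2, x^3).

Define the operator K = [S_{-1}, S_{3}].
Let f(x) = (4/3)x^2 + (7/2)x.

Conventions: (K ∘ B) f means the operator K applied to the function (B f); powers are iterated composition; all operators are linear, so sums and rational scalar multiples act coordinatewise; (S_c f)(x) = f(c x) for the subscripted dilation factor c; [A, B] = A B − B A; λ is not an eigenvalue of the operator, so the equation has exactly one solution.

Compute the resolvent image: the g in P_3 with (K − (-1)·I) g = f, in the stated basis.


g(x) = (4/3)x^2 + (7/2)x

write g with unknown coordinates in the stated basis and equate coefficients in (K − (-1)·I) g = f
solving from the highest basis element down gives g = (4/3)x^2 + (7/2)x
check: K g = 0
so K g − (-1)·g = (4/3)x^2 + (7/2)x = f ✓


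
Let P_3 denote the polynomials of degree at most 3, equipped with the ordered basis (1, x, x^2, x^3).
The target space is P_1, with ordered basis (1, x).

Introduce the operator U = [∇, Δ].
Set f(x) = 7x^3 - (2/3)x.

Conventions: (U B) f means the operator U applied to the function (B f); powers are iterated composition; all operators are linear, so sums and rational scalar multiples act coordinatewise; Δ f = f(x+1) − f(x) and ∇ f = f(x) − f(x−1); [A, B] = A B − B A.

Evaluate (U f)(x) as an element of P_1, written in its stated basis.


the result is g(x) = 0

Δ f = 21x^2 + 21x + 19/3
∇ Δ f = 42x
∇ f = 21x^2 - 21x + 19/3
Δ ∇ f = 42x
[∇, Δ] f = 0


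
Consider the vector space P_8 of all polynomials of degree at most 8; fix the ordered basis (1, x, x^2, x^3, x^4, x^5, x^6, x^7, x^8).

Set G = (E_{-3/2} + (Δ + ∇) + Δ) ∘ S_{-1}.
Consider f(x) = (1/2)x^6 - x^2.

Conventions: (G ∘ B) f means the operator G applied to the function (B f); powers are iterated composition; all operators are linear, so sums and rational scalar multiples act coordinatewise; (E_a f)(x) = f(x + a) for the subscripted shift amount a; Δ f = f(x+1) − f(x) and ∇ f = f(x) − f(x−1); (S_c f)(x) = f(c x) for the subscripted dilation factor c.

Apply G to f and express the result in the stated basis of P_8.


the image equals g(x) = (1/2)x^6 + (9/2)x^5 + (195/8)x^4 - (15/4)x^3 + (1423/32)x^2 - (537/32)x + 377/128

S_{-1} f = (1/2)x^6 - x^2
E_{-3/2} S_{-1} f = (1/2)x^6 - (9/2)x^5 + (135/8)x^4 - (135/4)x^3 + (1183/32)x^2 - (633/32)x + 441/128
Δ S_{-1} f = 3x^5 + (15/2)x^4 + 10x^3 + (15/2)x^2 + x - 1/2
∇ S_{-1} f = 3x^5 - (15/2)x^4 + 10x^3 - (15/2)x^2 + x + 1/2
(Δ + ∇) S_{-1} f = 6x^5 + 20x^3 + 2x
Δ S_{-1} f = 3x^5 + (15/2)x^4 + 10x^3 + (15/2)x^2 + x - 1/2
(E_{-3/2} + (Δ + ∇) + Δ) S_{-1} f = (1/2)x^6 + (9/2)x^5 + (195/8)x^4 - (15/4)x^3 + (1423/32)x^2 - (537/32)x + 377/128


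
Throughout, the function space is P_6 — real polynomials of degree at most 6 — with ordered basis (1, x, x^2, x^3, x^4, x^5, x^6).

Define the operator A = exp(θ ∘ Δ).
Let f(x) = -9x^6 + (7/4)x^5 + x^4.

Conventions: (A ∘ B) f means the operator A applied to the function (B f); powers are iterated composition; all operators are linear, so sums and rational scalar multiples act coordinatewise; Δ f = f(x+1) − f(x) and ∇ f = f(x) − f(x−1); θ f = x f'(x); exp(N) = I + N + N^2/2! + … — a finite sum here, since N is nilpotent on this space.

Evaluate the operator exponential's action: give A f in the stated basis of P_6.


order-1 term: -270x^5 - 505x^4 - (951/2)x^3 - 223x^2 - (165/4)x
order-2 term: -2700x^4 - 7080x^3 - (14313/2)x^2 - (10485/4)x
order-3 term: -10800x^3 - 24960x^2 - 15451x
order-4 term: -16200x^2 - 20580x
order-5 term: -6480x
the series for exp(θ ∘ Δ) f terminates at order 5
exp(θ ∘ Δ) f = -9x^6 - (1073/4)x^5 - 3204x^4 - (36711/2)x^3 - (97079/2)x^2 - (90347/2)x

g(x) = -9x^6 - (1073/4)x^5 - 3204x^4 - (36711/2)x^3 - (97079/2)x^2 - (90347/2)x


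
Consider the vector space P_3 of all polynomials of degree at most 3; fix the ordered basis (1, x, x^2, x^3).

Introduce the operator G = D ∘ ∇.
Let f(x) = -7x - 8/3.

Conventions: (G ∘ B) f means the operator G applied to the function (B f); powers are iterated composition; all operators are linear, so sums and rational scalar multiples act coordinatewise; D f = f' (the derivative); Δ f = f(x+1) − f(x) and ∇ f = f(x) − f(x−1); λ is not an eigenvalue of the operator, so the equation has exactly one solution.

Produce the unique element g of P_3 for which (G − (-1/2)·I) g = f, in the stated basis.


the result is g(x) = -14x - 16/3

write g with unknown coordinates in the stated basis and equate coefficients in (G − (-1/2)·I) g = f
solving from the highest basis element down gives g = -14x - 16/3
check: G g = 0
so G g − (-1/2)·g = -7x - 8/3 = f ✓


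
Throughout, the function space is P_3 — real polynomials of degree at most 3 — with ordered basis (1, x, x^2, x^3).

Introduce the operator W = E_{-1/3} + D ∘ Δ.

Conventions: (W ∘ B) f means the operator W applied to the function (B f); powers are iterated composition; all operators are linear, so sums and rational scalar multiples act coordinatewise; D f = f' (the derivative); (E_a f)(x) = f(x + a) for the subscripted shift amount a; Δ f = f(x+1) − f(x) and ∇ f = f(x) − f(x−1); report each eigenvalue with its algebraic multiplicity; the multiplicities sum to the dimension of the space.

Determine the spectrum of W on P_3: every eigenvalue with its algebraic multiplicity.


λ = 1 (multiplicity 4)

image of 1: 1
image of x: x - 1/3
image of x^2: x^2 - (2/3)x + 19/9
image of x^3: x^3 - x^2 + (19/3)x + 80/27
the matrix is upper triangular; its diagonal is (1, 1, 1, 1)
for a triangular matrix the eigenvalues are the diagonal entries, with algebraic multiplicity their repetition count


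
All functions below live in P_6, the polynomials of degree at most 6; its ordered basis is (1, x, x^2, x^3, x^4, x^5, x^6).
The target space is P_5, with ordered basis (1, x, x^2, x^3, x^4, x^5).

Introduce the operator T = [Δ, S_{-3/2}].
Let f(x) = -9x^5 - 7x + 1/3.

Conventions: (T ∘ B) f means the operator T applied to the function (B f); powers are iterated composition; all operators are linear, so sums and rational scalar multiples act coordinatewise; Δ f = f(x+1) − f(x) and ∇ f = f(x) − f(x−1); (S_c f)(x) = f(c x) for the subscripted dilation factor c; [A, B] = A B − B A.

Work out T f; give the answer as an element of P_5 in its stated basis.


S_{-3/2} f = (2187/32)x^5 + (21/2)x + 1/3
Δ S_{-3/2} f = (10935/32)x^4 + (10935/16)x^3 + (10935/16)x^2 + (10935/32)x + 2523/32
Δ f = -45x^4 - 90x^3 - 90x^2 - 45x - 16
S_{-3/2} Δ f = -(3645/16)x^4 + (1215/4)x^3 - (405/2)x^2 + (135/2)x - 16
[Δ, S_{-3/2}] f = (18225/32)x^4 + (6075/16)x^3 + (14175/16)x^2 + (8775/32)x + 3035/32

g(x) = (18225/32)x^4 + (6075/16)x^3 + (14175/16)x^2 + (8775/32)x + 3035/32


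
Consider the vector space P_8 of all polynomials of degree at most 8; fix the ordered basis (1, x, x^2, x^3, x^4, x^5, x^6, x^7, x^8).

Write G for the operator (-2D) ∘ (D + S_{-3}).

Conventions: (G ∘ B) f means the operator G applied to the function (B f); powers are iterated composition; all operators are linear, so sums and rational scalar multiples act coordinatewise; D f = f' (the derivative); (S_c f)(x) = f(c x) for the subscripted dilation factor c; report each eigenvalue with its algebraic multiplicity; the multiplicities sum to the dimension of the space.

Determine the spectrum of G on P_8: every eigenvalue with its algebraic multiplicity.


image of 1: 0
image of x: 6
image of x^2: -36x - 4
image of x^3: 162x^2 - 12x
image of x^4: -648x^3 - 24x^2
image of x^5: 2430x^4 - 40x^3
image of x^6: -8748x^5 - 60x^4
image of x^7: 30618x^6 - 84x^5
image of x^8: -104976x^7 - 112x^6
the matrix is upper triangular; its diagonal is (0, 0, 0, 0, 0, 0, 0, 0, 0)
for a triangular matrix the eigenvalues are the diagonal entries, with algebraic multiplicity their repetition count

λ = 0 (multiplicity 9)


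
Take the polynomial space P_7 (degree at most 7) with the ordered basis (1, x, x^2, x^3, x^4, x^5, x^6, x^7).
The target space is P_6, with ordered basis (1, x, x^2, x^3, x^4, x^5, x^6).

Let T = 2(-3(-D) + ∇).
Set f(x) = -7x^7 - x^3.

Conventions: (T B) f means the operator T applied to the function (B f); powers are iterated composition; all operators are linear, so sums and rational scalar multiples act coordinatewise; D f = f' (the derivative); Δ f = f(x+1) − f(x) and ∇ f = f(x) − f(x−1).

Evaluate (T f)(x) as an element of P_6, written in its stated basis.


g(x) = -392x^6 + 294x^5 - 490x^4 + 490x^3 - 318x^2 + 104x - 16

D f = -49x^6 - 3x^2
(-D) f = 49x^6 + 3x^2
(-3(-D)) f = -147x^6 - 9x^2
∇ f = -49x^6 + 147x^5 - 245x^4 + 245x^3 - 150x^2 + 52x - 8
(-3(-D) + ∇) f = -196x^6 + 147x^5 - 245x^4 + 245x^3 - 159x^2 + 52x - 8
(2(-3(-D) + ∇)) f = -392x^6 + 294x^5 - 490x^4 + 490x^3 - 318x^2 + 104x - 16


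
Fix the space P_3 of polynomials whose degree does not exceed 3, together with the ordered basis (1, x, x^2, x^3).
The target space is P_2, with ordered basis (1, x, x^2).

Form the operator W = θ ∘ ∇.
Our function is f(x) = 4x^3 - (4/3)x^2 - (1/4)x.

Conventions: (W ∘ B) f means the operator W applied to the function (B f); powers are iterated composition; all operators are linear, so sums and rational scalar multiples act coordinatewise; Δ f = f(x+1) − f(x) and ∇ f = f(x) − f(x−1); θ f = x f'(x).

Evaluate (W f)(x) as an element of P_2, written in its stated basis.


∇ f = 12x^2 - (44/3)x + 61/12
θ ∇ f = 24x^2 - (44/3)x

the result is g(x) = 24x^2 - (44/3)x


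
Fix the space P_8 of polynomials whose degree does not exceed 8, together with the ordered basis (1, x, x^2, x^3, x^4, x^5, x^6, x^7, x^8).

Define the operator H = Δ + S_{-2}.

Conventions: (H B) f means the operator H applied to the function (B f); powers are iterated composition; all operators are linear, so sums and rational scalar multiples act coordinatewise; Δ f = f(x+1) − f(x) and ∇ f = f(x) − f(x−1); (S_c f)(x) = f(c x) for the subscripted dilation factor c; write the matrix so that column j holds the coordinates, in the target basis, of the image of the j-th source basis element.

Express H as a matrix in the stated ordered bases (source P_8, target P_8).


the matrix is [[1, 1, 1, 1, 1, 1, 1, 1, 1]; [0, -2, 2, 3, 4, 5, 6, 7, 8]; [0, 0, 4, 3, 6, 10, 15, 21, 28]; [0, 0, 0, -8, 4, 10, 20, 35, 56]; [0, 0, 0, 0, 16, 5, 15, 35, 70]; [0, 0, 0, 0, 0, -32, 6, 21, 56]; [0, 0, 0, 0, 0, 0, 64, 7, 28]; [0, 0, 0, 0, 0, 0, 0, -128, 8]; [0, 0, 0, 0, 0, 0, 0, 0, 256]] (rows listed top to bottom)

image of 1: 1
image of x: -2x + 1
image of x^2: 4x^2 + 2x + 1
image of x^3: -8x^3 + 3x^2 + 3x + 1
image of x^4: 16x^4 + 4x^3 + 6x^2 + 4x + 1
image of x^5: -32x^5 + 5x^4 + 10x^3 + 10x^2 + 5x + 1
image of x^6: 64x^6 + 6x^5 + 15x^4 + 20x^3 + 15x^2 + 6x + 1
image of x^7: -128x^7 + 7x^6 + 21x^5 + 35x^4 + 35x^3 + 21x^2 + 7x + 1
image of x^8: 256x^8 + 8x^7 + 28x^6 + 56x^5 + 70x^4 + 56x^3 + 28x^2 + 8x + 1
each image's coordinates form column j of the matrix


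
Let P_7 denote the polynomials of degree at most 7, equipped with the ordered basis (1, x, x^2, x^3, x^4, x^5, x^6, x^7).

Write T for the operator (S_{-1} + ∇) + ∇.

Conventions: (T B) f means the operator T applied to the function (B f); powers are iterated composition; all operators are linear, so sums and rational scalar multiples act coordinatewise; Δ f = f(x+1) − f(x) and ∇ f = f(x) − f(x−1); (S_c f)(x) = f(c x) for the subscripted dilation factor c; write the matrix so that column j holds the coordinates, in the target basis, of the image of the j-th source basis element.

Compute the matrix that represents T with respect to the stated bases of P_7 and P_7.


image of 1: 1
image of x: -x + 2
image of x^2: x^2 + 4x - 2
image of x^3: -x^3 + 6x^2 - 6x + 2
image of x^4: x^4 + 8x^3 - 12x^2 + 8x - 2
image of x^5: -x^5 + 10x^4 - 20x^3 + 20x^2 - 10x + 2
image of x^6: x^6 + 12x^5 - 30x^4 + 40x^3 - 30x^2 + 12x - 2
image of x^7: -x^7 + 14x^6 - 42x^5 + 70x^4 - 70x^3 + 42x^2 - 14x + 2
each image's coordinates form column j of the matrix

the matrix is [[1, 2, -2, 2, -2, 2, -2, 2]; [0, -1, 4, -6, 8, -10, 12, -14]; [0, 0, 1, 6, -12, 20, -30, 42]; [0, 0, 0, -1, 8, -20, 40, -70]; [0, 0, 0, 0, 1, 10, -30, 70]; [0, 0, 0, 0, 0, -1, 12, -42]; [0, 0, 0, 0, 0, 0, 1, 14]; [0, 0, 0, 0, 0, 0, 0, -1]] (rows listed top to bottom)


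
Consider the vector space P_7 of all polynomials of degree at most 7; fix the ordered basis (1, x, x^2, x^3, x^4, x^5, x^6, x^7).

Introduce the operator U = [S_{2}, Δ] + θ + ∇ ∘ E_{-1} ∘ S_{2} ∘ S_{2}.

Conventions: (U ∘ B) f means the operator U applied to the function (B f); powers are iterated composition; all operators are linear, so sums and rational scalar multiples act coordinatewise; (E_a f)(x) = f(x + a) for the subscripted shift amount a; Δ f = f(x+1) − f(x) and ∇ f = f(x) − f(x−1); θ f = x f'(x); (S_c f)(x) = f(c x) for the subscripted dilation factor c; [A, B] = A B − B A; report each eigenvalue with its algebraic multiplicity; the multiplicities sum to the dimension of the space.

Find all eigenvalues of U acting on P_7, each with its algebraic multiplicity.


λ = 0 (multiplicity 1), λ = 1 (multiplicity 1), λ = 2 (multiplicity 1), λ = 3 (multiplicity 1), λ = 4 (multiplicity 1), λ = 5 (multiplicity 1), λ = 6 (multiplicity 1), λ = 7 (multiplicity 1)

image of 1: 0
image of x: x + 3
image of x^2: 2x^2 + 28x - 51
image of x^3: 3x^3 + 180x^2 - 594x + 441
image of x^4: 4x^4 + 992x^3 - 4680x^2 + 7112x - 3855
image of x^5: 5x^5 + 5040x^4 - 30960x^3 + 71400x^2 - 76950x + 31713
image of x^6: 6x^6 + 24384x^5 - 185040x^4 + 572320x^3 - 922500x^2 + 761484x - 258111
image of x^7: 7x^7 + 114240x^6 - 1034208x^5 + 4010160x^4 - 8605800x^3 + 10663380x^2 - 7226226x + 2080641
the matrix is upper triangular; its diagonal is (0, 1, 2, 3, 4, 5, 6, 7)
for a triangular matrix the eigenvalues are the diagonal entries, with algebraic multiplicity their repetition count


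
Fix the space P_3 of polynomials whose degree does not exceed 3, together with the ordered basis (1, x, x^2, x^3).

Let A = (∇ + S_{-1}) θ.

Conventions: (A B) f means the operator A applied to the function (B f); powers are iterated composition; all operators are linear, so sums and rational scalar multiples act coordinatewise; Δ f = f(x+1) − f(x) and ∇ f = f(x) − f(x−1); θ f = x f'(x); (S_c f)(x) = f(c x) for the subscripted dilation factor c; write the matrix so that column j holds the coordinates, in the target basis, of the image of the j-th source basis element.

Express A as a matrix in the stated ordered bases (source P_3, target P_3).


the matrix is [[0, 1, -2, 3]; [0, -1, 4, -9]; [0, 0, 2, 9]; [0, 0, 0, -3]] (rows listed top to bottom)

image of 1: 0
image of x: -x + 1
image of x^2: 2x^2 + 4x - 2
image of x^3: -3x^3 + 9x^2 - 9x + 3
each image's coordinates form column j of the matrix


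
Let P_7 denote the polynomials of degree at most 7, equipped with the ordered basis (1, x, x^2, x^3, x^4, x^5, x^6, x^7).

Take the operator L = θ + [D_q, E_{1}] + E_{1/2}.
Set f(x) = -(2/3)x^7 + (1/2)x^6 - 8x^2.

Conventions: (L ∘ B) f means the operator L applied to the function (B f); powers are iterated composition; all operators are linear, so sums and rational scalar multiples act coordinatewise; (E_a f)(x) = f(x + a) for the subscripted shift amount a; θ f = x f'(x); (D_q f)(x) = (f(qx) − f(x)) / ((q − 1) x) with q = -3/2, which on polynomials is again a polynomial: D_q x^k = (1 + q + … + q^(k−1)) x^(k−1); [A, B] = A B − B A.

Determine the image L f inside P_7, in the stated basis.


θ f = -(14/3)x^7 + 3x^6 - 16x^2
E_{1} f = -(2/3)x^7 - (25/6)x^6 - 11x^5 - (95/6)x^4 - (40/3)x^3 - (29/2)x^2 - (53/3)x - 49/6
D_q E_{1} f = -(463/96)x^6 + (3325/192)x^5 - (605/16)x^4 + (1235/48)x^3 - (70/3)x^2 + (29/4)x - 53/3
D_q f = -(463/96)x^6 - (133/64)x^5 + 4x
E_{1} D_q f = -(463/96)x^6 - (1985/64)x^5 - (5295/64)x^4 - (11255/96)x^3 - (745/8)x^2 - (2261/64)x - 557/192
[D_q, E_{1}] f = (145/3)x^5 + (2875/64)x^4 + (4575/32)x^3 + (1675/24)x^2 + (2725/64)x - 945/64
E_{1/2} f = -(2/3)x^7 - (11/6)x^6 - 2x^5 - (25/24)x^4 - (5/24)x^3 - (255/32)x^2 - (383/48)x - 767/384
(θ + [D_q, E_{1}] + E_{1/2}) f = -(16/3)x^7 + (7/6)x^6 + (139/3)x^5 + (8425/192)x^4 + (13705/96)x^3 + (4399/96)x^2 + (6643/192)x - 6437/384

the result is g(x) = -(16/3)x^7 + (7/6)x^6 + (139/3)x^5 + (8425/192)x^4 + (13705/96)x^3 + (4399/96)x^2 + (6643/192)x - 6437/384


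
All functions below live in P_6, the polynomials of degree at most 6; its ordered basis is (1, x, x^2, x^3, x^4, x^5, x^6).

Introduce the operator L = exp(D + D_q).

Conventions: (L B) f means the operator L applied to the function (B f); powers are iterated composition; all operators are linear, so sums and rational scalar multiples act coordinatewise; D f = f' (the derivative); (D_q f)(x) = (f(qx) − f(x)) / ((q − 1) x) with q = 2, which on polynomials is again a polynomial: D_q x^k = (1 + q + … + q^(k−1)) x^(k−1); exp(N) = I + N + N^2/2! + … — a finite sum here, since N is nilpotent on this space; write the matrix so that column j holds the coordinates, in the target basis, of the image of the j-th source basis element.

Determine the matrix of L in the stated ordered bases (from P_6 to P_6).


the matrix is [[1, 2, 5, 50/3, 475/6, 570, 6555]; [0, 1, 5, 25, 475/3, 1425, 19665]; [0, 0, 1, 10, 95, 1140, 19665]; [0, 0, 0, 1, 19, 342, 7866]; [0, 0, 0, 0, 1, 36, 1242]; [0, 0, 0, 0, 0, 1, 69]; [0, 0, 0, 0, 0, 0, 1]] (rows listed top to bottom)

image of 1: 1
image of x: x + 2
image of x^2: x^2 + 5x + 5
image of x^3: x^3 + 10x^2 + 25x + 50/3
image of x^4: x^4 + 19x^3 + 95x^2 + (475/3)x + 475/6
image of x^5: x^5 + 36x^4 + 342x^3 + 1140x^2 + 1425x + 570
image of x^6: x^6 + 69x^5 + 1242x^4 + 7866x^3 + 19665x^2 + 19665x + 6555
each image's coordinates form column j of the matrix


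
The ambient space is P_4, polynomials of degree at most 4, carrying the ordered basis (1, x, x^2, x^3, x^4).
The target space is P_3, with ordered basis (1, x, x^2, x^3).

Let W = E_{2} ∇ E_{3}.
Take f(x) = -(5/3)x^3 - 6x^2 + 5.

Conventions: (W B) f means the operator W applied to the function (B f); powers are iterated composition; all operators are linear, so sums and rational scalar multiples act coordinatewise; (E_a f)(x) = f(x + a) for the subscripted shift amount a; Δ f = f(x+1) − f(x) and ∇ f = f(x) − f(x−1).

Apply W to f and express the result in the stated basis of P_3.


the result is g(x) = -5x^2 - 57x - 467/3

E_{3} f = -(5/3)x^3 - 21x^2 - 81x - 94
∇ E_{3} f = -5x^2 - 37x - 185/3
E_{2} ∇ E_{3} f = -5x^2 - 57x - 467/3


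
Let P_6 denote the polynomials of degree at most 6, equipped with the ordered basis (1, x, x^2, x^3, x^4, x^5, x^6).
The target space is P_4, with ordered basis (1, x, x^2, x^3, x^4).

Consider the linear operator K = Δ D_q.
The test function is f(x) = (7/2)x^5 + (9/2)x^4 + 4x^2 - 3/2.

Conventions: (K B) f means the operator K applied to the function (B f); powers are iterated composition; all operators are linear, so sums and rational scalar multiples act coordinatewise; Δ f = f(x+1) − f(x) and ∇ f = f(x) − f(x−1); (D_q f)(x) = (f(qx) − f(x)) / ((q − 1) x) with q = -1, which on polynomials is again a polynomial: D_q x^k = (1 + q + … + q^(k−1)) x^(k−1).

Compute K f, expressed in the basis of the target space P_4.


the image equals g(x) = 14x^3 + 21x^2 + 14x + 7/2

D_q f = (7/2)x^4
Δ D_q f = 14x^3 + 21x^2 + 14x + 7/2
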